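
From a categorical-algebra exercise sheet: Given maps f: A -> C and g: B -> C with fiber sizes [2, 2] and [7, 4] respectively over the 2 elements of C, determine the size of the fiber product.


The pullback A x_C B consists of pairs (a, b) with f(a) = g(b).
For each element c in C, the fiber product has |f^-1(c)| * |g^-1(c)| elements.
Summing over C: 2 * 7 + 2 * 4
= 14 + 8 = 22

22


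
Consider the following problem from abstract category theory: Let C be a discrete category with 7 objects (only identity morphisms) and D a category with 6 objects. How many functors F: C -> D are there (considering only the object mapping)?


A functor from a discrete category C to D is determined by
where each object maps. Each of the 7 objects of C can map
to any of the 6 objects of D independently.
Number of functors = 6^7 = 279936

279936


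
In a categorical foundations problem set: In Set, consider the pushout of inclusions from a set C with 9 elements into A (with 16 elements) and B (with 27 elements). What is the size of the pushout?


The pushout A +_C B identifies the images of C in A and B.
|A +_C B| = |A| + |B| - |C| (for injections).
= 16 + 27 - 9 = 34

34


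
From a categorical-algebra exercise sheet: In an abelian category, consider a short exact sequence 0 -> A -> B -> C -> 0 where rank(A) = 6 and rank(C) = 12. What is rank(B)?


For a short exact sequence 0 -> A -> B -> C -> 0,
rank is additive: rank(B) = rank(A) + rank(C).
rank(B) = 6 + 12 = 18

18


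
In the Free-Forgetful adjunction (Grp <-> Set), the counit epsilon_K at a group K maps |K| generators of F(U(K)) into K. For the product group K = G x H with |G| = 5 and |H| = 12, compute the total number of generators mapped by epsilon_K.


The counit epsilon_K: F(U(K)) -> K of the Free-Forgetful adjunction
maps |K| generators of F(U(K)) into K. For K = G x H (the product group),
|G x H| = |G| * |H|.
Total generators mapped = 5 * 12 = 60.

60


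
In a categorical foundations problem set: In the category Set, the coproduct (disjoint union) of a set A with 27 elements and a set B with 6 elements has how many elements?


In Set, the coproduct A + B is the disjoint union.
|A + B| = |A| + |B| = 27 + 6 = 33

33


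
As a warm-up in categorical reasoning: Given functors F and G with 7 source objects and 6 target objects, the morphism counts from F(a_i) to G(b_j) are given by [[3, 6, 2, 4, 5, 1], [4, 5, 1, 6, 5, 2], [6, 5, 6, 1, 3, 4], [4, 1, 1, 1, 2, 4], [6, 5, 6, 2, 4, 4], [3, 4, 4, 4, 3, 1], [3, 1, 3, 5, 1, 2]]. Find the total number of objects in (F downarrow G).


Objects of (F downarrow G) are triples (a, b, h: F(a)->G(b)).
The count equals the sum of all entries in the hom-matrix.
sum(row 0) = 21
sum(row 1) = 23
sum(row 2) = 25
sum(row 3) = 13
sum(row 4) = 27
sum(row 5) = 19
sum(row 6) = 15
Grand total = 143

143


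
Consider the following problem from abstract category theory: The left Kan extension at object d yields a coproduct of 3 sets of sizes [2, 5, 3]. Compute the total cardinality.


Pointwise, the left Kan extension (Lan_F H)(d) is the colimit, indexed
by the comma category (F downarrow d), of H composed with the
projection (F downarrow d) -> C. Here that colimit is given
as a coproduct (disjoint union) of sets, so its cardinality is the
sum of the sizes of the summands.
Coproduct of sets with sizes: 2 + 5 + 3
= 10

10


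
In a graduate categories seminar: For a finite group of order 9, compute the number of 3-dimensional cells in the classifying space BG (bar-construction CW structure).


In the bar-construction CW model of BG, the n-cells are indexed by
n-tuples [g_1|...|g_n] of non-identity elements of G (degenerate
simplices with some g_i = e do not contribute cells), so there are
(|G| - 1)^n n-cells.
For dim = 3 with |G| = 9:
cells = (9 - 1)^3 = 8^3 = 512

512


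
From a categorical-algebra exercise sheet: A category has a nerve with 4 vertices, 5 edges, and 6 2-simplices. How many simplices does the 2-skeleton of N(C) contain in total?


The 2-skeleton of the nerve N(C) consists of simplices in dimensions 0, 1, 2:
  |N(C)_0| = 4 (objects)
  |N(C)_1| = 5 (morphisms)
  |N(C)_2| = 6 (composable pairs)
Total = 4 + 5 + 6 = 15

15


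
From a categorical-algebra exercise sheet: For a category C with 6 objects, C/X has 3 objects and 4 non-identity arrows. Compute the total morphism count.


In the slice category C/X, objects are morphisms to X.
Identity morphisms: 3 (one per object of C/X).
Non-identity morphisms: 4.
Total = 3 + 4 = 7

7


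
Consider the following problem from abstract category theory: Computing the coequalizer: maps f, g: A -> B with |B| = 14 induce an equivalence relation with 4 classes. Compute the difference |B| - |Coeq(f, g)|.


The coequalizer Coeq(f, g) = B / ~ has one element per equivalence class.
|B| = 14, |Coeq(f, g)| = 4.
|B| - |Coeq(f, g)| = 14 - 4 = 10.

10


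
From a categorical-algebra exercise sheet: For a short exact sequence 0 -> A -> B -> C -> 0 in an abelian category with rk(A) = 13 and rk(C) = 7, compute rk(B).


For a short exact sequence 0 -> A -> B -> C -> 0,
rank is additive: rank(B) = rank(A) + rank(C).
rank(B) = 13 + 7 = 20

20


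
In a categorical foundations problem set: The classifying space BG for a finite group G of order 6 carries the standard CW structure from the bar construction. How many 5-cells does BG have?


In the bar-construction CW model of BG, the n-cells are indexed by
n-tuples [g_1|...|g_n] of non-identity elements of G (degenerate
simplices with some g_i = e do not contribute cells), so there are
(|G| - 1)^n n-cells.
For dim = 5 with |G| = 6:
cells = (6 - 1)^5 = 5^5 = 3125

3125


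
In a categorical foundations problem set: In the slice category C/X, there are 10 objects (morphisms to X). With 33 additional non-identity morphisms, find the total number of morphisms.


In the slice category C/X, objects are morphisms to X.
Identity morphisms: 10 (one per object of C/X).
Non-identity morphisms: 33.
Total = 10 + 33 = 43

43


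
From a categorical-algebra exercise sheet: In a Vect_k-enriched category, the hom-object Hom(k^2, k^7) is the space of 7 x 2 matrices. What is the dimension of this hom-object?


In Vect-enriched categories, Hom(k^n, k^m) is the space of m x n matrices.
dim(Hom(k^2, k^7)) = 7 * 2 = 14

14


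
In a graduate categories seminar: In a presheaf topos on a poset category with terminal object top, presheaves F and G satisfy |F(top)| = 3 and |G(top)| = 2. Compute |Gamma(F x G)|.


Global sections of a presheaf on a poset with terminal top satisfy
Gamma(H) ~ H(top). Presheaves admit pointwise products, so
(F x G)(top) = F(top) x G(top) (Cartesian product).
|Gamma(F x G)| = |F(top)| * |G(top)| = 3 * 2 = 6.

6


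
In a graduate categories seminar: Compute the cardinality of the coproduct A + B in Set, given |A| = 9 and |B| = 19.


In Set, the coproduct A + B is the disjoint union.
|A + B| = |A| + |B| = 9 + 19 = 28

28


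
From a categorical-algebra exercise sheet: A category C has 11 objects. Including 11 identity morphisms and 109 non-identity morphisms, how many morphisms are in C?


Each object has an identity morphism, giving 11 identities.
Adding the 109 non-identity morphisms:
Total = 11 + 109 = 120

120


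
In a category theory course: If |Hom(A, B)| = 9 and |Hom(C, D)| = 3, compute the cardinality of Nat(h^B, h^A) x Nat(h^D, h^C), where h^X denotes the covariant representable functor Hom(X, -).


By the Yoneda lemma, Nat(h^B, h^A) is isomorphic to Hom(A, B),
so |Nat(h^B, h^A)| = |Hom(A, B)| and |Nat(h^D, h^C)| = |Hom(C, D)|.
|Hom(A, B)| = 9, |Hom(C, D)| = 3.
|Nat(h^B, h^A) x Nat(h^D, h^C)| = 9 * 3 = 27

27


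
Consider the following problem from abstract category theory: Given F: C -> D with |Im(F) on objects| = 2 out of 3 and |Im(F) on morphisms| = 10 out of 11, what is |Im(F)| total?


The image of F consists of distinct objects and distinct morphisms.
|Im(F)| on objects = 2
|Im(F)| on morphisms = 10
Total image cardinality = 2 + 10 = 12

12


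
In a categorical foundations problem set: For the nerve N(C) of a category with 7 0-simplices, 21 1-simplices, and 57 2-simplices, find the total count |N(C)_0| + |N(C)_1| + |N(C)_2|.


The 2-skeleton of the nerve N(C) consists of simplices in dimensions 0, 1, 2:
  |N(C)_0| = 7 (objects)
  |N(C)_1| = 21 (morphisms)
  |N(C)_2| = 57 (composable pairs)
Total = 7 + 21 + 57 = 85

85


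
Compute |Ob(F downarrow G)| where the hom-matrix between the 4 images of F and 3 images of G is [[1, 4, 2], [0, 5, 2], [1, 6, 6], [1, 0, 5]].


Objects of (F downarrow G) are triples (a, b, h: F(a)->G(b)).
The count equals the sum of all entries in the hom-matrix.
sum(row 0) = 7
sum(row 1) = 7
sum(row 2) = 13
sum(row 3) = 6
Grand total = 33

33


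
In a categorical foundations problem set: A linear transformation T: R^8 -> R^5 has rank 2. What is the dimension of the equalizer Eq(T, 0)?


The equalizer of f and the zero map is ker(f).
By the rank-nullity theorem: dim(ker(f)) = dim(domain) - rank(f).
dim(ker(f)) = 8 - 2 = 6

6


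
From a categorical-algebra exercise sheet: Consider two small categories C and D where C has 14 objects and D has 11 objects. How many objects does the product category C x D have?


The product category C x D has objects that are pairs (c, d).
Number of pairs = |Ob(C)| * |Ob(D)| = 14 * 11 = 154

154


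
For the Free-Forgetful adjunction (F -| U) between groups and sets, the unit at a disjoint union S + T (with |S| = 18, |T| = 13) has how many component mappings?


The unit eta_X: X -> U(F(X)) of the Free-Forgetful adjunction
maps each element of X to a generator of F(X). For X = S + T (disjoint
union in Set), |S + T| = |S| + |T|.
Total mappings = 18 + 13 = 31.

31


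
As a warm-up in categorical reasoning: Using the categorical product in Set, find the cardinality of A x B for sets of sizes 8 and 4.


In Set, the product A x B is the Cartesian product.
By the universal property, |A x B| = |A| * |B|.
|A x B| = 8 * 4 = 32

32


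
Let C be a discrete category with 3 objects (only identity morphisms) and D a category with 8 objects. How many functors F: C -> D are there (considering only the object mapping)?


A functor from a discrete category C to D is determined by
where each object maps. Each of the 3 objects of C can map
to any of the 8 objects of D independently.
Number of functors = 8^3 = 512

512


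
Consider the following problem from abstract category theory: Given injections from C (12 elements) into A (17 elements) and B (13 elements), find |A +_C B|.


The pushout A +_C B identifies the images of C in A and B.
|A +_C B| = |A| + |B| - |C| (for injections).
= 17 + 13 - 12 = 18

18


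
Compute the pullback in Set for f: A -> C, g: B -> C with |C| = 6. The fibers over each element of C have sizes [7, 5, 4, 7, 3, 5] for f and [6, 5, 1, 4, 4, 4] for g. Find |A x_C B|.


The pullback A x_C B consists of pairs (a, b) with f(a) = g(b).
For each element c in C, the fiber product has |f^-1(c)| * |g^-1(c)| elements.
Summing over C: 7 * 6 + 5 * 5 + 4 * 1 + 7 * 4 + 3 * 4 + 5 * 4
= 42 + 25 + 4 + 28 + 12 + 20 = 131

131


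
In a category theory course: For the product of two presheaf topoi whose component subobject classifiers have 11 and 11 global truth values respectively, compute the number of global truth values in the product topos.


In a product of presheaf topoi E_1 x E_2, the subobject classifier
is Omega = Omega_1 x Omega_2 (componentwise), so
|Omega(top)| = |Omega_1(top_1)| * |Omega_2(top_2)|.
= 11 * 11 = 121.

121


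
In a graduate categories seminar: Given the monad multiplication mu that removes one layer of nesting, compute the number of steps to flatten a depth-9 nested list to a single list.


Each application of mu: T^2 -> T removes one layer of nesting.
Starting at depth 9 (i.e., T^9(X)), we need to reach T(X).
Number of mu applications = 9 - 1 = 8

8


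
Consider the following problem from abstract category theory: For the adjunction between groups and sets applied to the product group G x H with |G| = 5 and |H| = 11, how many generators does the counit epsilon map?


The counit epsilon_K: F(U(K)) -> K of the Free-Forgetful adjunction
maps |K| generators of F(U(K)) into K. For K = G x H (the product group),
|G x H| = |G| * |H|.
Total generators mapped = 5 * 11 = 55.

55


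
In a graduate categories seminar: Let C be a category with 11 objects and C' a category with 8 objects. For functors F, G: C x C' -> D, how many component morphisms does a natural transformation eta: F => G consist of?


A natural transformation eta: F => G assigns one component morphism per
object of the domain category.
The domain is the product category C x C', so
|Ob(C x C')| = |Ob(C)| * |Ob(C')| = 11 * 8 = 88.
Therefore eta has 88 component morphisms.

88


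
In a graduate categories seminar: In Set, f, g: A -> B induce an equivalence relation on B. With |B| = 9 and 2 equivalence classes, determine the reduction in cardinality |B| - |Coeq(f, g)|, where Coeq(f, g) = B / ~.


The coequalizer Coeq(f, g) = B / ~ has one element per equivalence class.
|B| = 9, |Coeq(f, g)| = 2.
|B| - |Coeq(f, g)| = 9 - 2 = 7.

7


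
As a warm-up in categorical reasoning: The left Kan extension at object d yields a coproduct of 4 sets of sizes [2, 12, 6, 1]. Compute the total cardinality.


Pointwise, the left Kan extension (Lan_F H)(d) is the colimit, indexed
by the comma category (F downarrow d), of H composed with the
projection (F downarrow d) -> C. Here that colimit is given
as a coproduct (disjoint union) of sets, so its cardinality is the
sum of the sizes of the summands.
Coproduct of sets with sizes: 2 + 12 + 6 + 1
= 21

21


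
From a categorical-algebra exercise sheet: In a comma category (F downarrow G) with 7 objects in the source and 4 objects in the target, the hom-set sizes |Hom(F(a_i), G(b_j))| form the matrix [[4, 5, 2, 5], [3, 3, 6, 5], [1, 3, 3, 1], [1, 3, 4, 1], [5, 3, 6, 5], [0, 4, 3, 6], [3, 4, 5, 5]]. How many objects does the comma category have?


Objects of (F downarrow G) are triples (a, b, h: F(a)->G(b)).
The count equals the sum of all entries in the hom-matrix.
sum(row 0) = 16
sum(row 1) = 17
sum(row 2) = 8
sum(row 3) = 9
sum(row 4) = 19
sum(row 5) = 13
sum(row 6) = 17
Grand total = 99

99


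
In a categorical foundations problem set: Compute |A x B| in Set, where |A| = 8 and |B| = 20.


In Set, the product A x B is the Cartesian product.
By the universal property, |A x B| = |A| * |B|.
|A x B| = 8 * 20 = 160

160


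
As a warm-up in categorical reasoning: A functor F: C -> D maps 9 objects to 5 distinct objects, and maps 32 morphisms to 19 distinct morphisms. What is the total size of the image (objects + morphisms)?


The image of F consists of distinct objects and distinct morphisms.
|Im(F)| on objects = 5
|Im(F)| on morphisms = 19
Total image cardinality = 5 + 19 = 24

24


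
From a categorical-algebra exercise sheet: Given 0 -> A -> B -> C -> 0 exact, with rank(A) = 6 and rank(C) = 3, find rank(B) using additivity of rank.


For a short exact sequence 0 -> A -> B -> C -> 0,
rank is additive: rank(B) = rank(A) + rank(C).
rank(B) = 6 + 3 = 9

9


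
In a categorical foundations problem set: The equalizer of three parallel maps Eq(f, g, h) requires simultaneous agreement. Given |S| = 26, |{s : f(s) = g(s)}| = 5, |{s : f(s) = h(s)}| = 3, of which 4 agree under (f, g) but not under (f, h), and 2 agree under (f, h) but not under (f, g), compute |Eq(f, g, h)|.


Eq(f, g, h) is the triple-agreement set: points in S where all three
maps take the same value. Using inclusion-exclusion on the pairwise data:
Pair (f, g) agrees on 5 points; pair (f, h) on 3 points.
Points agreeing under (f, g) but not (f, h) = 4; under (f, h) but not (f, g) = 2.
Triple-agreement = agreement-in-(f, g) minus points that agree under (f, g) but not (f, h):
|Eq(f, g, h)| = 5 - 4 = 1
(cross-check via (f, h): 3 - 2 = 1.)

1


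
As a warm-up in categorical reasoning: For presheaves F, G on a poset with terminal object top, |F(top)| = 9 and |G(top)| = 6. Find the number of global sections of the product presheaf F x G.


Global sections of a presheaf on a poset with terminal top satisfy
Gamma(H) ~ H(top). Presheaves admit pointwise products, so
(F x G)(top) = F(top) x G(top) (Cartesian product).
|Gamma(F x G)| = |F(top)| * |G(top)| = 9 * 6 = 54.

54


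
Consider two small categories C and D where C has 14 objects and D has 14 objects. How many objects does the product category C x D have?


The product category C x D has objects that are pairs (c, d).
Number of pairs = |Ob(C)| * |Ob(D)| = 14 * 14 = 196

196


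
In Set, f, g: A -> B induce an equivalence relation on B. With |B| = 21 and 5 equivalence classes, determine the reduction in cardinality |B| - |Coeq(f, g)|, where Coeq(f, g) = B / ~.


The coequalizer Coeq(f, g) = B / ~ has one element per equivalence class.
|B| = 21, |Coeq(f, g)| = 5.
|B| - |Coeq(f, g)| = 21 - 5 = 16.

16


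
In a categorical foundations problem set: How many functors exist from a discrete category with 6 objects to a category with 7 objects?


A functor from a discrete category C to D is determined by
where each object maps. Each of the 6 objects of C can map
to any of the 7 objects of D independently.
Number of functors = 7^6 = 117649

117649


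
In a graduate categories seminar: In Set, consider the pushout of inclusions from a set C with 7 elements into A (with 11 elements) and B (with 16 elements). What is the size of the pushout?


The pushout A +_C B identifies the images of C in A and B.
|A +_C B| = |A| + |B| - |C| (for injections).
= 11 + 16 - 7 = 20

20


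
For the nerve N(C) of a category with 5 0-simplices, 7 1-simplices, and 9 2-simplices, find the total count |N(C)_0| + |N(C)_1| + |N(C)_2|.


The 2-skeleton of the nerve N(C) consists of simplices in dimensions 0, 1, 2:
  |N(C)_0| = 5 (objects)
  |N(C)_1| = 7 (morphisms)
  |N(C)_2| = 9 (composable pairs)
Total = 5 + 7 + 9 = 21

21


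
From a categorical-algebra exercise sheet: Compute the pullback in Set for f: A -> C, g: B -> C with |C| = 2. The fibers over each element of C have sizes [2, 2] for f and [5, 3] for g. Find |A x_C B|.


The pullback A x_C B consists of pairs (a, b) with f(a) = g(b).
For each element c in C, the fiber product has |f^-1(c)| * |g^-1(c)| elements.
Summing over C: 2 * 5 + 2 * 3
= 10 + 6 = 16

16


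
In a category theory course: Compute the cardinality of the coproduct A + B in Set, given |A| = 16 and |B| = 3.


In Set, the coproduct A + B is the disjoint union.
|A + B| = |A| + |B| = 16 + 3 = 19

19


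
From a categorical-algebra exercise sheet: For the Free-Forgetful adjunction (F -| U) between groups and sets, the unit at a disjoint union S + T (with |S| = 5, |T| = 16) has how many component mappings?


The unit eta_X: X -> U(F(X)) of the Free-Forgetful adjunction
maps each element of X to a generator of F(X). For X = S + T (disjoint
union in Set), |S + T| = |S| + |T|.
Total mappings = 5 + 16 = 21.

21


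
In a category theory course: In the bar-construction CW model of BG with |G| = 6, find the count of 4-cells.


In the bar-construction CW model of BG, the n-cells are indexed by
n-tuples [g_1|...|g_n] of non-identity elements of G (degenerate
simplices with some g_i = e do not contribute cells), so there are
(|G| - 1)^n n-cells.
For dim = 4 with |G| = 6:
cells = (6 - 1)^4 = 5^4 = 625

625


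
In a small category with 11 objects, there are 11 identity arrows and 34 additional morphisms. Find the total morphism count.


Each object has an identity morphism, giving 11 identities.
Adding the 34 non-identity morphisms:
Total = 11 + 34 = 45

45


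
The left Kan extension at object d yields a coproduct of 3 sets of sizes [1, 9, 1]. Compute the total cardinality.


Pointwise, the left Kan extension (Lan_F H)(d) is the colimit, indexed
by the comma category (F downarrow d), of H composed with the
projection (F downarrow d) -> C. Here that colimit is given
as a coproduct (disjoint union) of sets, so its cardinality is the
sum of the sizes of the summands.
Coproduct of sets with sizes: 1 + 9 + 1
= 11

11


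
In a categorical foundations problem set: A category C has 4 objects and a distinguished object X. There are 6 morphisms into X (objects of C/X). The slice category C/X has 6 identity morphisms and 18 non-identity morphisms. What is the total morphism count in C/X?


In the slice category C/X, objects are morphisms to X.
Identity morphisms: 6 (one per object of C/X).
Non-identity morphisms: 18.
Total = 6 + 18 = 24

24


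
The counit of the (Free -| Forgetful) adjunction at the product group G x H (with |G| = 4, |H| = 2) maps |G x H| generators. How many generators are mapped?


The counit epsilon_K: F(U(K)) -> K of the Free-Forgetful adjunction
maps |K| generators of F(U(K)) into K. For K = G x H (the product group),
|G x H| = |G| * |H|.
Total generators mapped = 4 * 2 = 8.

8


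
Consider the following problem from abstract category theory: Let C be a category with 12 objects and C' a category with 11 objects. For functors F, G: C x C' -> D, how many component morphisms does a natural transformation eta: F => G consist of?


A natural transformation eta: F => G assigns one component morphism per
object of the domain category.
The domain is the product category C x C', so
|Ob(C x C')| = |Ob(C)| * |Ob(C')| = 12 * 11 = 132.
Therefore eta has 132 component morphisms.

132


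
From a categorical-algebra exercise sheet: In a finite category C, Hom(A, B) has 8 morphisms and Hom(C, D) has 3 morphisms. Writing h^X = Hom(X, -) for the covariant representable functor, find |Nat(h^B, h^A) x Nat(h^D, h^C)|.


By the Yoneda lemma, Nat(h^B, h^A) is isomorphic to Hom(A, B),
so |Nat(h^B, h^A)| = |Hom(A, B)| and |Nat(h^D, h^C)| = |Hom(C, D)|.
|Hom(A, B)| = 8, |Hom(C, D)| = 3.
|Nat(h^B, h^A) x Nat(h^D, h^C)| = 8 * 3 = 24

24


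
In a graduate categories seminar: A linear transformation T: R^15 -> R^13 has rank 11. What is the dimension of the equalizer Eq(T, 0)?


The equalizer of f and the zero map is ker(f).
By the rank-nullity theorem: dim(ker(f)) = dim(domain) - rank(f).
dim(ker(f)) = 15 - 11 = 4

4


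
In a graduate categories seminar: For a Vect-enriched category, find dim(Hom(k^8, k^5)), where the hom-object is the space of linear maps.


In Vect-enriched categories, Hom(k^n, k^m) is the space of m x n matrices.
dim(Hom(k^8, k^5)) = 5 * 8 = 40

40


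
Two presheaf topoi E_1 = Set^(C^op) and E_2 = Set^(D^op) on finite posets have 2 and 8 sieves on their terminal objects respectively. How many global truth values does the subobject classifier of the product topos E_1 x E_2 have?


In a product of presheaf topoi E_1 x E_2, the subobject classifier
is Omega = Omega_1 x Omega_2 (componentwise), so
|Omega(top)| = |Omega_1(top_1)| * |Omega_2(top_2)|.
= 2 * 8 = 16.

16


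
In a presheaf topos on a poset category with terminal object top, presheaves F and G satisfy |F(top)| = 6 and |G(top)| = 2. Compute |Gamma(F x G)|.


Global sections of a presheaf on a poset with terminal top satisfy
Gamma(H) ~ H(top). Presheaves admit pointwise products, so
(F x G)(top) = F(top) x G(top) (Cartesian product).
|Gamma(F x G)| = |F(top)| * |G(top)| = 6 * 2 = 12.

12


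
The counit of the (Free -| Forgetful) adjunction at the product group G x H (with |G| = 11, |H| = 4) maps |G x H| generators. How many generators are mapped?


The counit epsilon_K: F(U(K)) -> K of the Free-Forgetful adjunction
maps |K| generators of F(U(K)) into K. For K = G x H (the product group),
|G x H| = |G| * |H|.
Total generators mapped = 11 * 4 = 44.

44


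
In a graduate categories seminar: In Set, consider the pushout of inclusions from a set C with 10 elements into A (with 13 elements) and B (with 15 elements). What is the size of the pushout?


The pushout A +_C B identifies the images of C in A and B.
|A +_C B| = |A| + |B| - |C| (for injections).
= 13 + 15 - 10 = 18

18


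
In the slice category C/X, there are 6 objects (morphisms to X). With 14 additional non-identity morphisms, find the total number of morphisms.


In the slice category C/X, objects are morphisms to X.
Identity morphisms: 6 (one per object of C/X).
Non-identity morphisms: 14.
Total = 6 + 14 = 20

20


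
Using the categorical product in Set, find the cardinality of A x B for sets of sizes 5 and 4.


In Set, the product A x B is the Cartesian product.
By the universal property, |A x B| = |A| * |B|.
|A x B| = 5 * 4 = 20

20


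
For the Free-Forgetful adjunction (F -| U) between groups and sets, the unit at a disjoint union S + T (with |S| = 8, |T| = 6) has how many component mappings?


The unit eta_X: X -> U(F(X)) of the Free-Forgetful adjunction
maps each element of X to a generator of F(X). For X = S + T (disjoint
union in Set), |S + T| = |S| + |T|.
Total mappings = 8 + 6 = 14.

14


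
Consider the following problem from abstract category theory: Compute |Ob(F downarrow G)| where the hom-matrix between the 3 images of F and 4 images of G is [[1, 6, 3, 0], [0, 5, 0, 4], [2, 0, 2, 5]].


Objects of (F downarrow G) are triples (a, b, h: F(a)->G(b)).
The count equals the sum of all entries in the hom-matrix.
sum(row 0) = 10
sum(row 1) = 9
sum(row 2) = 9
Grand total = 28

28


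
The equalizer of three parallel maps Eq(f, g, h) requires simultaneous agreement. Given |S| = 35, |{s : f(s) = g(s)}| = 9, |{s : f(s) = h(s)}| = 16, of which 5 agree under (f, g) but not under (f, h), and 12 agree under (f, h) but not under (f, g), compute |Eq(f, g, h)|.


Eq(f, g, h) is the triple-agreement set: points in S where all three
maps take the same value. Using inclusion-exclusion on the pairwise data:
Pair (f, g) agrees on 9 points; pair (f, h) on 16 points.
Points agreeing under (f, g) but not (f, h) = 5; under (f, h) but not (f, g) = 12.
Triple-agreement = agreement-in-(f, g) minus points that agree under (f, g) but not (f, h):
|Eq(f, g, h)| = 9 - 5 = 4
(cross-check via (f, h): 16 - 12 = 4.)

4


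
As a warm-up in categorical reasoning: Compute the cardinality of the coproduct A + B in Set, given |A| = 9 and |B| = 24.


In Set, the coproduct A + B is the disjoint union.
|A + B| = |A| + |B| = 9 + 24 = 33

33


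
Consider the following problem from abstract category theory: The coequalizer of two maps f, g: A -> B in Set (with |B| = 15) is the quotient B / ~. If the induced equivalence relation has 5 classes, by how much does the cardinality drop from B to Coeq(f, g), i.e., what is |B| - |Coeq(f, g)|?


The coequalizer Coeq(f, g) = B / ~ has one element per equivalence class.
|B| = 15, |Coeq(f, g)| = 5.
|B| - |Coeq(f, g)| = 15 - 5 = 10.

10


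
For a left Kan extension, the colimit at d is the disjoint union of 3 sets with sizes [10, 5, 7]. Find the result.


Pointwise, the left Kan extension (Lan_F H)(d) is the colimit, indexed
by the comma category (F downarrow d), of H composed with the
projection (F downarrow d) -> C. Here that colimit is given
as a coproduct (disjoint union) of sets, so its cardinality is the
sum of the sizes of the summands.
Coproduct of sets with sizes: 10 + 5 + 7
= 22

22


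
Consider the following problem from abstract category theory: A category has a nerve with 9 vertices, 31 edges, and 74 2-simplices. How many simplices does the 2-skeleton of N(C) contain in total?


The 2-skeleton of the nerve N(C) consists of simplices in dimensions 0, 1, 2:
  |N(C)_0| = 9 (objects)
  |N(C)_1| = 31 (morphisms)
  |N(C)_2| = 74 (composable pairs)
Total = 9 + 31 + 74 = 114

114


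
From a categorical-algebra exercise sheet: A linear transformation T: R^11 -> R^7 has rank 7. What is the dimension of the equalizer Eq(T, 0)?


The equalizer of f and the zero map is ker(f).
By the rank-nullity theorem: dim(ker(f)) = dim(domain) - rank(f).
dim(ker(f)) = 11 - 7 = 4

4


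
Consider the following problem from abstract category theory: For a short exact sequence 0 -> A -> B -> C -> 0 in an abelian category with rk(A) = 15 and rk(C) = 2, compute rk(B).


For a short exact sequence 0 -> A -> B -> C -> 0,
rank is additive: rank(B) = rank(A) + rank(C).
rank(B) = 15 + 2 = 17

17


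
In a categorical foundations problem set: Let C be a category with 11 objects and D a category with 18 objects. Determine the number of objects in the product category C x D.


The product category C x D has objects that are pairs (c, d).
Number of pairs = |Ob(C)| * |Ob(D)| = 11 * 18 = 198

198


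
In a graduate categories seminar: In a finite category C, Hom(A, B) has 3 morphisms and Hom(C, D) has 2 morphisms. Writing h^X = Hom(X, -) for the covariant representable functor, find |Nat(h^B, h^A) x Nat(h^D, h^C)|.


By the Yoneda lemma, Nat(h^B, h^A) is isomorphic to Hom(A, B),
so |Nat(h^B, h^A)| = |Hom(A, B)| and |Nat(h^D, h^C)| = |Hom(C, D)|.
|Hom(A, B)| = 3, |Hom(C, D)| = 2.
|Nat(h^B, h^A) x Nat(h^D, h^C)| = 3 * 2 = 6

6


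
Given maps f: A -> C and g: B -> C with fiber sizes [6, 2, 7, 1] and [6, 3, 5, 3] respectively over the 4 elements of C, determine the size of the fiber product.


The pullback A x_C B consists of pairs (a, b) with f(a) = g(b).
For each element c in C, the fiber product has |f^-1(c)| * |g^-1(c)| elements.
Summing over C: 6 * 6 + 2 * 3 + 7 * 5 + 1 * 3
= 36 + 6 + 35 + 3 = 80

80


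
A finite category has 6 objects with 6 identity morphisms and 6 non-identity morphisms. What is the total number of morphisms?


Each object has an identity morphism, giving 6 identities.
Adding the 6 non-identity morphisms:
Total = 6 + 6 = 12

12


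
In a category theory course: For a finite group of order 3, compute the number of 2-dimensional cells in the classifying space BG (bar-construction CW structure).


In the bar-construction CW model of BG, the n-cells are indexed by
n-tuples [g_1|...|g_n] of non-identity elements of G (degenerate
simplices with some g_i = e do not contribute cells), so there are
(|G| - 1)^n n-cells.
For dim = 2 with |G| = 3:
cells = (3 - 1)^2 = 2^2 = 4

4


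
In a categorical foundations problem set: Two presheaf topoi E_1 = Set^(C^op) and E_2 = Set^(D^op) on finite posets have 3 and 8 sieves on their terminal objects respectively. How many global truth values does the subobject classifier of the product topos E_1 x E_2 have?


In a product of presheaf topoi E_1 x E_2, the subobject classifier
is Omega = Omega_1 x Omega_2 (componentwise), so
|Omega(top)| = |Omega_1(top_1)| * |Omega_2(top_2)|.
= 3 * 8 = 24.

24


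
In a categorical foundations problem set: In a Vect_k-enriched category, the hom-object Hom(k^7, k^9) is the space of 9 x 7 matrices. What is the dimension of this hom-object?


In Vect-enriched categories, Hom(k^n, k^m) is the space of m x n matrices.
dim(Hom(k^7, k^9)) = 9 * 7 = 63

63


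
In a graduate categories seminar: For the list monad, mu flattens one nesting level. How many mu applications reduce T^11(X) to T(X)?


Each application of mu: T^2 -> T removes one layer of nesting.
Starting at depth 11 (i.e., T^11(X)), we need to reach T(X).
Number of mu applications = 11 - 1 = 10

10


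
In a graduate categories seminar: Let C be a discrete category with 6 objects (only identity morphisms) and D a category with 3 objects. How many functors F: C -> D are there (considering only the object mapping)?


A functor from a discrete category C to D is determined by
where each object maps. Each of the 6 objects of C can map
to any of the 3 objects of D independently.
Number of functors = 3^6 = 729

729


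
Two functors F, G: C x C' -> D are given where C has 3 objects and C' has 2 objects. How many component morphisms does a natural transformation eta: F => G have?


A natural transformation eta: F => G assigns one component morphism per
object of the domain category.
The domain is the product category C x C', so
|Ob(C x C')| = |Ob(C)| * |Ob(C')| = 3 * 2 = 6.
Therefore eta has 6 component morphisms.

6


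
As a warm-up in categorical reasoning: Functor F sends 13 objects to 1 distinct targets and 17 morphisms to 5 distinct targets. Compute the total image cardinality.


The image of F consists of distinct objects and distinct morphisms.
|Im(F)| on objects = 1
|Im(F)| on morphisms = 5
Total image cardinality = 1 + 5 = 6

6


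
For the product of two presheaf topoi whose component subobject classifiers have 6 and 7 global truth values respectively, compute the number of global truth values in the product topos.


In a product of presheaf topoi E_1 x E_2, the subobject classifier
is Omega = Omega_1 x Omega_2 (componentwise), so
|Omega(top)| = |Omega_1(top_1)| * |Omega_2(top_2)|.
= 6 * 7 = 42.

42


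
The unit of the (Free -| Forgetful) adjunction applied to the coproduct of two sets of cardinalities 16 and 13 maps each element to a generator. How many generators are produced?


The unit eta_X: X -> U(F(X)) of the Free-Forgetful adjunction
maps each element of X to a generator of F(X). For X = S + T (disjoint
union in Set), |S + T| = |S| + |T|.
Total mappings = 16 + 13 = 29.

29


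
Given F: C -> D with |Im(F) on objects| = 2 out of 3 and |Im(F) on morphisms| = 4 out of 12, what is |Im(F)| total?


The image of F consists of distinct objects and distinct morphisms.
|Im(F)| on objects = 2
|Im(F)| on morphisms = 4
Total image cardinality = 2 + 4 = 6

6


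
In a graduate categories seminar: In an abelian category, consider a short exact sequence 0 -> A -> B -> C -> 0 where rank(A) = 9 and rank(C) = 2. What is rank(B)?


For a short exact sequence 0 -> A -> B -> C -> 0,
rank is additive: rank(B) = rank(A) + rank(C).
rank(B) = 9 + 2 = 11

11


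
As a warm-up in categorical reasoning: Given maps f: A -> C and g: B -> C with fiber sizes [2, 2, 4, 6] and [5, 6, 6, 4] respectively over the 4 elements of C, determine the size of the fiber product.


The pullback A x_C B consists of pairs (a, b) with f(a) = g(b).
For each element c in C, the fiber product has |f^-1(c)| * |g^-1(c)| elements.
Summing over C: 2 * 5 + 2 * 6 + 4 * 6 + 6 * 4
= 10 + 12 + 24 + 24 = 70

70


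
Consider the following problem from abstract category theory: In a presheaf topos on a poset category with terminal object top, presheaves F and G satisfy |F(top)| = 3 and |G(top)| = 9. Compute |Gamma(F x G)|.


Global sections of a presheaf on a poset with terminal top satisfy
Gamma(H) ~ H(top). Presheaves admit pointwise products, so
(F x G)(top) = F(top) x G(top) (Cartesian product).
|Gamma(F x G)| = |F(top)| * |G(top)| = 3 * 9 = 27.

27


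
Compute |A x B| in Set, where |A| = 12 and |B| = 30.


In Set, the product A x B is the Cartesian product.
By the universal property, |A x B| = |A| * |B|.
|A x B| = 12 * 30 = 360

360


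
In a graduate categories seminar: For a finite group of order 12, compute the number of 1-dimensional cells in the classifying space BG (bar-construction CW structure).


In the bar-construction CW model of BG, the n-cells are indexed by
n-tuples [g_1|...|g_n] of non-identity elements of G (degenerate
simplices with some g_i = e do not contribute cells), so there are
(|G| - 1)^n n-cells.
For dim = 1 with |G| = 12:
cells = (12 - 1)^1 = 11^1 = 11

11


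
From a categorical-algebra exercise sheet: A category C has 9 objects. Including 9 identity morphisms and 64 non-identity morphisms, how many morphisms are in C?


Each object has an identity morphism, giving 9 identities.
Adding the 64 non-identity morphisms:
Total = 9 + 64 = 73

73


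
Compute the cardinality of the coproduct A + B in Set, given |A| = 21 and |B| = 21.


In Set, the coproduct A + B is the disjoint union.
|A + B| = |A| + |B| = 21 + 21 = 42

42


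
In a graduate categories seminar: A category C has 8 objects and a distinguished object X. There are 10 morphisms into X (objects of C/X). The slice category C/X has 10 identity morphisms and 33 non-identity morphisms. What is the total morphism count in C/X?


In the slice category C/X, objects are morphisms to X.
Identity morphisms: 10 (one per object of C/X).
Non-identity morphisms: 33.
Total = 10 + 33 = 43

43


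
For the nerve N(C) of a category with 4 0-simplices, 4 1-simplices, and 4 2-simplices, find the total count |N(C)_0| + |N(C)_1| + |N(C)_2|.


The 2-skeleton of the nerve N(C) consists of simplices in dimensions 0, 1, 2:
  |N(C)_0| = 4 (objects)
  |N(C)_1| = 4 (morphisms)
  |N(C)_2| = 4 (composable pairs)
Total = 4 + 4 + 4 = 12

12


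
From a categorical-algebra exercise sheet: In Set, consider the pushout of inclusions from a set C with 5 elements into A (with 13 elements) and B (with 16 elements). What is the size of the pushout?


The pushout A +_C B identifies the images of C in A and B.
|A +_C B| = |A| + |B| - |C| (for injections).
= 13 + 16 - 5 = 24

24


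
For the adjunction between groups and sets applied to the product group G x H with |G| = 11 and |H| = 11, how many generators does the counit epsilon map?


The counit epsilon_K: F(U(K)) -> K of the Free-Forgetful adjunction
maps |K| generators of F(U(K)) into K. For K = G x H (the product group),
|G x H| = |G| * |H|.
Total generators mapped = 11 * 11 = 121.

121


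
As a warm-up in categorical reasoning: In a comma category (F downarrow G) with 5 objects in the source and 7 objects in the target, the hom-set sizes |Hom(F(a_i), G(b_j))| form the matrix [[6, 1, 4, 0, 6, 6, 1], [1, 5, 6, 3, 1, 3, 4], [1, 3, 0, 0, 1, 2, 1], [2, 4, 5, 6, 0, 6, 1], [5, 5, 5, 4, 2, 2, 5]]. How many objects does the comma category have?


Objects of (F downarrow G) are triples (a, b, h: F(a)->G(b)).
The count equals the sum of all entries in the hom-matrix.
sum(row 0) = 24
sum(row 1) = 23
sum(row 2) = 8
sum(row 3) = 24
sum(row 4) = 28
Grand total = 107

107


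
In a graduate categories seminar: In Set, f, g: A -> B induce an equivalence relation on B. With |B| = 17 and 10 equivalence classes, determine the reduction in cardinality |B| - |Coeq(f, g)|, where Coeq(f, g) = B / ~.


The coequalizer Coeq(f, g) = B / ~ has one element per equivalence class.
|B| = 17, |Coeq(f, g)| = 10.
|B| - |Coeq(f, g)| = 17 - 10 = 7.

7


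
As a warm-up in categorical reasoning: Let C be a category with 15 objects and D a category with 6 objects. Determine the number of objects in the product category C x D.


The product category C x D has objects that are pairs (c, d).
Number of pairs = |Ob(C)| * |Ob(D)| = 15 * 6 = 90

90


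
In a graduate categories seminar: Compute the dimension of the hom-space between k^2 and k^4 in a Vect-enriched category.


In Vect-enriched categories, Hom(k^n, k^m) is the space of m x n matrices.
dim(Hom(k^2, k^4)) = 4 * 2 = 8

8


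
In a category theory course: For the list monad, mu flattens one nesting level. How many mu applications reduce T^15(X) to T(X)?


Each application of mu: T^2 -> T removes one layer of nesting.
Starting at depth 15 (i.e., T^15(X)), we need to reach T(X).
Number of mu applications = 15 - 1 = 14

14


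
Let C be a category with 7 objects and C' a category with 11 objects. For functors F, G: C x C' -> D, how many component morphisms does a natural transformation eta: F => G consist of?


A natural transformation eta: F => G assigns one component morphism per
object of the domain category.
The domain is the product category C x C', so
|Ob(C x C')| = |Ob(C)| * |Ob(C')| = 7 * 11 = 77.
Therefore eta has 77 component morphisms.

77


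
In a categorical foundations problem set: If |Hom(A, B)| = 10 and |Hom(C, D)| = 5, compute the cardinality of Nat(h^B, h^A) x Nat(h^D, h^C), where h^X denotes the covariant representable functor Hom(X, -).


By the Yoneda lemma, Nat(h^B, h^A) is isomorphic to Hom(A, B),
so |Nat(h^B, h^A)| = |Hom(A, B)| and |Nat(h^D, h^C)| = |Hom(C, D)|.
|Hom(A, B)| = 10, |Hom(C, D)| = 5.
|Nat(h^B, h^A) x Nat(h^D, h^C)| = 10 * 5 = 50

50


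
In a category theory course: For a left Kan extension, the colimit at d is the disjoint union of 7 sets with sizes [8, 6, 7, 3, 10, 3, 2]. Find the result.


Pointwise, the left Kan extension (Lan_F H)(d) is the colimit, indexed
by the comma category (F downarrow d), of H composed with the
projection (F downarrow d) -> C. Here that colimit is given
as a coproduct (disjoint union) of sets, so its cardinality is the
sum of the sizes of the summands.
Coproduct of sets with sizes: 8 + 6 + 7 + 3 + 10 + 3 + 2
= 39

39
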